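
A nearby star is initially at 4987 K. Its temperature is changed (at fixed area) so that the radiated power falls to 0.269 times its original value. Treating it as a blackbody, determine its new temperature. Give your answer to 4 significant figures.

T₂ ≈ 3592 K

P ∝ T⁴, so T₂/T₁ = (P₂/P₁)^(1/4) = (0.269)^(1/4) = 0.720175.
T₂ = 4987 × 0.720175 = 3592 K.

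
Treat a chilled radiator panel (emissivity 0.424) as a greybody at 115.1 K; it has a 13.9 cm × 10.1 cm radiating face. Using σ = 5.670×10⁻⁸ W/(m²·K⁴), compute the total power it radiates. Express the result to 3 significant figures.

Area A = 0.139 × 0.101 = 0.014039 m².
P = εσAT⁴ = 0.424 × 5.670×10⁻⁸ × 0.014039 × (115.1)⁴ = 0.0592 W.

P ≈ 0.0592 W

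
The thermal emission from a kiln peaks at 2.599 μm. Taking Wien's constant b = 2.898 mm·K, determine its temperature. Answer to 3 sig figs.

T ≈ 1.12×10³ K

Wien's law gives T = b/λ_max = (2.898×10⁻³ m·K)/(2.599×10⁻⁶ m) = 1.12×10³ K.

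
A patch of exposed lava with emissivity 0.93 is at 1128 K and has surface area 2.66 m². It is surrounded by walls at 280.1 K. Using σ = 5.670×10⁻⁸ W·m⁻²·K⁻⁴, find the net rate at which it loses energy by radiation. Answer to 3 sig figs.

Area A = 2.66 m².
Net radiated power P_net = εσA(T⁴ − T₀⁴) = 0.93×5.670×10⁻⁸×2.66×(1128⁴ − 280.1⁴).
T⁴ − T₀⁴ = 1.61896×10¹² − 6.15535×10⁹ = 1.61280×10¹² K⁴, so P_net = 2.26×10⁵ W.

Net loss ≈ 2.26×10⁵ W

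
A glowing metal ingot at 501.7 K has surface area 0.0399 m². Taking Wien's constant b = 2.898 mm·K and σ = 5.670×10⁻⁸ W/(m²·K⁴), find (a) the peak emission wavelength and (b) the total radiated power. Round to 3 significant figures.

(a) λ_max = b/T = 2.898×10⁻³/501.7 = 5.776×10⁻⁶ m = 5.78 μm.
Area A = 0.0399 m².
(b) P = σAT⁴ = 5.670×10⁻⁸×0.0399×(501.7)⁴ = 143 W.

λ_max ≈ 5.78 μm; P ≈ 143 W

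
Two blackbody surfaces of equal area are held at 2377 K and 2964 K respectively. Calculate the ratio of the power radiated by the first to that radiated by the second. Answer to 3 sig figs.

P₁/P₂ ≈ 0.414

With equal areas, P₁/P₂ = (T₁/T₂)⁴ = (2377/2964)⁴ = 0.414.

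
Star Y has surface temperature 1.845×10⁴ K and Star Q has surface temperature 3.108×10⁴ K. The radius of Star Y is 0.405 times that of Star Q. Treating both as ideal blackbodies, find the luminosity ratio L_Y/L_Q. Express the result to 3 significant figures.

L ∝ R²T⁴, so L_Y/L_Q = (R_Y/R_Q)²(T_Y/T_Q)⁴ = (0.405)² × (1.845×10⁴/3.108×10⁴)⁴ = 0.164025 × 0.124183 = 0.0204.

L_Y/L_Q ≈ 0.0204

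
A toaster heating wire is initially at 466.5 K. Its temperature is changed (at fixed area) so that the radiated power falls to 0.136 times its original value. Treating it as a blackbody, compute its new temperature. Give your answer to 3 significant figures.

P ∝ T⁴, so T₂/T₁ = (P₂/P₁)^(1/4) = (0.136)^(1/4) = 0.607274.
T₂ = 466.5 × 0.607274 = 283 K.

T₂ ≈ 283 K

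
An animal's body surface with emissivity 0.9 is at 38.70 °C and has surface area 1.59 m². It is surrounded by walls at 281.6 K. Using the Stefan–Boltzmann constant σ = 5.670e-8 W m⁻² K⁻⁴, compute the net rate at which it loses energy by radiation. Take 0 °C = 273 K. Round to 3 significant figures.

Net loss ≈ 256 W

T = 38.70 °C + 273 = 311.70 K.
Area A = 1.59 m².
Net radiated power P_net = εσA(T⁴ − T₀⁴) = 0.9×5.670×10⁻⁸×1.59×(311.70⁴ − 281.6⁴).
T⁴ − T₀⁴ = 9.43946×10⁹ − 6.28826×10⁹ = 3.15120×10⁹ K⁴, so P_net = 256 W.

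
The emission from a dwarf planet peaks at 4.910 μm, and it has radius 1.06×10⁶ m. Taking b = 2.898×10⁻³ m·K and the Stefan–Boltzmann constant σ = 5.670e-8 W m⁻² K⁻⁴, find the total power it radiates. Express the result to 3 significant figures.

Wien's law: T = b/λ_max = 2.898×10⁻³/4.910×10⁻⁶ = 590.224 K.
Surface area A = 4πR² = 4π(1.06×10⁶ m)² = 1.41196×10¹³ m².
Then P = σAT⁴ = 5.670×10⁻⁸×1.41196×10¹³×(590.224)⁴ = 9.72×10¹⁶ W.

P ≈ 9.72×10¹⁶ W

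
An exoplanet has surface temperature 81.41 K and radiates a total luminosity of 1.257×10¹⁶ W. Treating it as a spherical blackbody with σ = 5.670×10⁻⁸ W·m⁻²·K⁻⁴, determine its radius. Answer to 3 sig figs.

R ≈ 2.00×10⁷ m

L = 4πR²σT⁴ ⇒ R = √(L/(4πσT⁴)).
σT⁴ = 2.49054 W/m², so R = √(1.257×10¹⁶/(4π×2.49054)) = 2.00×10⁷ m.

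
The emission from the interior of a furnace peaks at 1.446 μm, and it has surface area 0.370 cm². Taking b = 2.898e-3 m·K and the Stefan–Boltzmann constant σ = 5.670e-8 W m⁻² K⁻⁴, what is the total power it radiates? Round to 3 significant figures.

P ≈ 33.8 W

Wien's law: T = b/λ_max = 2.898×10⁻³/1.446×10⁻⁶ = 2004.15 K.
Area A = 0.370 cm² = 3.70×10⁻⁵ m².
Then P = σAT⁴ = 5.670×10⁻⁸×3.70×10⁻⁵×(2004.15)⁴ = 33.8 W.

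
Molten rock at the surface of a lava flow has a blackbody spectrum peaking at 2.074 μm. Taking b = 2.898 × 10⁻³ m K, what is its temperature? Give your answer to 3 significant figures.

T ≈ 1.40×10³ K

Wien's law gives T = b/λ_max = (2.898×10⁻³ m·K)/(2.074×10⁻⁶ m) = 1.40×10³ K.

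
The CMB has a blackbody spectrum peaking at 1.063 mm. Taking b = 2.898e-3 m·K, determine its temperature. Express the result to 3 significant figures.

Wien's law gives T = b/λ_max = (2.898×10⁻³ m·K)/(1.063×10⁻³ m) = 2.73 K.

T ≈ 2.73 K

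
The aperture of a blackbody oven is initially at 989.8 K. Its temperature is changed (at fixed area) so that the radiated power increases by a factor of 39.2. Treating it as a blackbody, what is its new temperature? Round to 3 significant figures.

T₂ ≈ 2.48×10³ K

P ∝ T⁴, so T₂/T₁ = (P₂/P₁)^(1/4) = (39.2)^(1/4) = 2.50220.
T₂ = 989.8 × 2.50220 = 2.48×10³ K.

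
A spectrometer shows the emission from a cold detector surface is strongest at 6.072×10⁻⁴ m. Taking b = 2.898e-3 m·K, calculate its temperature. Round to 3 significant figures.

Wien's law gives T = b/λ_max = (2.898×10⁻³ m·K)/(6.072×10⁻⁴ m) = 4.77 K.

T ≈ 4.77 K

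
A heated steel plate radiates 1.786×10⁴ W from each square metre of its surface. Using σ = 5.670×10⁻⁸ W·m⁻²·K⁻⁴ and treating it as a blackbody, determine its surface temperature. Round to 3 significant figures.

T ≈ 749 K

I = σT⁴, so T = (I/σ)^(1/4) = (1.786×10⁴/(5.670×10⁻⁸))^(1/4) = 749 K.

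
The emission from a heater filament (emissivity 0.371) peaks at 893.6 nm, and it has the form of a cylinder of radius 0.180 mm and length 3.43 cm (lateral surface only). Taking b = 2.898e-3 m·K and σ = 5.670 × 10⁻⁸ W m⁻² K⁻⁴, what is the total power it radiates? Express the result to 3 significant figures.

Wien's law: T = b/λ_max = 2.898×10⁻³/8.936×10⁻⁷ = 3243.06 K.
Lateral area A = 2πrL = 2π×1.80×10⁻⁴×0.0343 = 3.87924×10⁻⁵ m².
Then P = εσAT⁴ = 0.371×5.670×10⁻⁸×3.87924×10⁻⁵×(3243.06)⁴ = 90.3 W.

P ≈ 90.3 W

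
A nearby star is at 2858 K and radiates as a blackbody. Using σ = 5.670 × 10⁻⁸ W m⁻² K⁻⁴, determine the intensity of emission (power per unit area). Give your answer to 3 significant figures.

I ≈ 3.78×10⁶ W/m²

Stefan–Boltzmann: I = σT⁴ = 5.670×10⁻⁸ × (2858)⁴ = 3.78×10⁶ W/m².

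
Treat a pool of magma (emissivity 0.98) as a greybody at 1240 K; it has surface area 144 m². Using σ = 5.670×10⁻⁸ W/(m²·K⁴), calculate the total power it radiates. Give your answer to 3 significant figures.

Area A = 144 m².
P = εσAT⁴ = 0.98 × 5.670×10⁻⁸ × 144 × (1240)⁴ = 1.89×10⁷ W.

P ≈ 1.89×10⁷ W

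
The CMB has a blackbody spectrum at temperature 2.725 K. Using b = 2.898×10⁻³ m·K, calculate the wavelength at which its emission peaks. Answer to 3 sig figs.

Wien's displacement law: λ_max = b/T = (2.898×10⁻³ m·K)/(2.725 K) = 1.063×10⁻³ m.
That is 1.06 mm, in the microwave range.

λ_max ≈ 1.06 mm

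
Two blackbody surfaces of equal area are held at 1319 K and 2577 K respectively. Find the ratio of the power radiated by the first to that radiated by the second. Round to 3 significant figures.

With equal areas, P₁/P₂ = (T₁/T₂)⁴ = (1319/2577)⁴ = 0.0686.

P₁/P₂ ≈ 0.0686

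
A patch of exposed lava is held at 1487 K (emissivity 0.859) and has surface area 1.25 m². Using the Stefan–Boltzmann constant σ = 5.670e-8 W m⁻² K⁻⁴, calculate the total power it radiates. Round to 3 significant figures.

P ≈ 2.98×10⁵ W

Area A = 1.25 m².
P = εσAT⁴ = 0.859 × 5.670×10⁻⁸ × 1.25 × (1487)⁴ = 2.98×10⁵ W.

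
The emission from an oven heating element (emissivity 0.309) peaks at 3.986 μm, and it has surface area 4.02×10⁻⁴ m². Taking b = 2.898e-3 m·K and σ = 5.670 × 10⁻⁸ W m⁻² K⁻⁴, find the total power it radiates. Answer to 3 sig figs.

Wien's law: T = b/λ_max = 2.898×10⁻³/3.986×10⁻⁶ = 727.045 K.
Area A = 4.02×10⁻⁴ m².
Then P = εσAT⁴ = 0.309×5.670×10⁻⁸×4.02×10⁻⁴×(727.045)⁴ = 1.97 W.

P ≈ 1.97 W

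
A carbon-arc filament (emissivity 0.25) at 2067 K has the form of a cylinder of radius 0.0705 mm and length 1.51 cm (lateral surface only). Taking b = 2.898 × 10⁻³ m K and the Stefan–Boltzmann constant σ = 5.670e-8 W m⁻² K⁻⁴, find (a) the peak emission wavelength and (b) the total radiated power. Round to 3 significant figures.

λ_max ≈ 1.40 μm; P ≈ 1.73 W

(a) λ_max = b/T = 2.898×10⁻³/2067 = 1.402×10⁻⁶ m = 1.40 μm.
Lateral area A = 2πrL = 2π×7.05×10⁻⁵×0.0151 = 6.68876×10⁻⁶ m².
(b) P = εσAT⁴ = 0.25×5.670×10⁻⁸×6.68876×10⁻⁶×(2067)⁴ = 1.73 W.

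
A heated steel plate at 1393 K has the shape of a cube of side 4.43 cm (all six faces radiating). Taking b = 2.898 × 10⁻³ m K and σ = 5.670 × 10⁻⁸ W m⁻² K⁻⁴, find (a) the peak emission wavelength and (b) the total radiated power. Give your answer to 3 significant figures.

(a) λ_max = b/T = 2.898×10⁻³/1393 = 2.080×10⁻⁶ m = 2.08×10³ nm.
Area A = 6s² = 6×(0.0443 m)² = 0.0117749 m².
(b) P = σAT⁴ = 5.670×10⁻⁸×0.0117749×(1393)⁴ = 2.51×10³ W.

λ_max ≈ 2.08×10³ nm; P ≈ 2.51×10³ W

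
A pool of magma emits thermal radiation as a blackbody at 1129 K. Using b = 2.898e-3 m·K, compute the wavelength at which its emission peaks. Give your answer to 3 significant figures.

Wien's displacement law: λ_max = b/T = (2.898×10⁻³ m·K)/(1129 K) = 2.567×10⁻⁶ m.
That is 2.57×10³ nm, in the infrared range.

λ_max ≈ 2.57×10³ nm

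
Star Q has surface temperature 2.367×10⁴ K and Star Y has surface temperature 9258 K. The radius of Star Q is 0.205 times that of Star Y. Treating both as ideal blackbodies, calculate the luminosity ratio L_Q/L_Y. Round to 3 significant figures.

L_Q/L_Y ≈ 1.80

L ∝ R²T⁴, so L_Q/L_Y = (R_Q/R_Y)²(T_Q/T_Y)⁴ = (0.205)² × (2.367×10⁴/9258)⁴ = 0.042025 × 42.7292 = 1.80.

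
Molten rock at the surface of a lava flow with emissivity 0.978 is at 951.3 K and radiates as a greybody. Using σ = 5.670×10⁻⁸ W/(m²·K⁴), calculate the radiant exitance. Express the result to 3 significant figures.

Stefan–Boltzmann: I = εσT⁴ = 0.978 × 5.670×10⁻⁸ × (951.3)⁴ = 4.54×10⁴ W/m².

I ≈ 4.54×10⁴ W/m²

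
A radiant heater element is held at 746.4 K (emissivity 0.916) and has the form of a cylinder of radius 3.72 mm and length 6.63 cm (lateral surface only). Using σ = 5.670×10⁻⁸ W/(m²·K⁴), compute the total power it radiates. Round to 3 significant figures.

Lateral area A = 2πrL = 2π×3.72×10⁻³×0.0663 = 1.54966×10⁻³ m².
P = εσAT⁴ = 0.916 × 5.670×10⁻⁸ × 1.54966×10⁻³ × (746.4)⁴ = 25.0 W.

P ≈ 25.0 W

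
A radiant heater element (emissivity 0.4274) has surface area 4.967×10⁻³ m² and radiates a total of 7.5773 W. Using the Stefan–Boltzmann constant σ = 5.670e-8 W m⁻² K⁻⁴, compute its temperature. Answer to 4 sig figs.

T ≈ 500.9 K

Area A = 4.967×10⁻³ m².
P = εσAT⁴ ⇒ T = (P/(εσA))^(1/4) = (7.5773/(0.4274×5.670×10⁻⁸×4.967×10⁻³))^(1/4) = 500.9 K.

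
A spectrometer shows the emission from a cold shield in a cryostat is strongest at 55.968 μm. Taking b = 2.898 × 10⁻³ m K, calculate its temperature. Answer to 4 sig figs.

T ≈ 51.78 K

Wien's law gives T = b/λ_max = (2.898×10⁻³ m·K)/(5.5968×10⁻⁵ m) = 51.78 K.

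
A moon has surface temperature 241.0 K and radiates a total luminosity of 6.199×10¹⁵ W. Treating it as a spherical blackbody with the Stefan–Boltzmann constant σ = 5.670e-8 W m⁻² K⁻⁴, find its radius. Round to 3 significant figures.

R ≈ 1.61×10⁶ m

L = 4πR²σT⁴ ⇒ R = √(L/(4πσT⁴)).
σT⁴ = 191.272 W/m², so R = √(6.199×10¹⁵/(4π×191.272)) = 1.61×10⁶ m.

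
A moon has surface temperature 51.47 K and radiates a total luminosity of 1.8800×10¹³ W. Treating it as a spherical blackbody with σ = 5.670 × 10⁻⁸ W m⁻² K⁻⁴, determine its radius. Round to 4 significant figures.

L = 4πR²σT⁴ ⇒ R = √(L/(4πσT⁴)).
σT⁴ = 0.397924 W/m², so R = √(1.8800×10¹³/(4π×0.397924)) = 1.939×10⁶ m.

R ≈ 1.939×10⁶ m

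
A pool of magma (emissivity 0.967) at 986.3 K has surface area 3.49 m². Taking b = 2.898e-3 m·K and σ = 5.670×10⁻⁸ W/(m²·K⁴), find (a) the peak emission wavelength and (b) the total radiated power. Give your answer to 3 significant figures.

(a) λ_max = b/T = 2.898×10⁻³/986.3 = 2.938×10⁻⁶ m = 2.94×10³ nm.
Area A = 3.49 m².
(b) P = εσAT⁴ = 0.967×5.670×10⁻⁸×3.49×(986.3)⁴ = 1.81×10⁵ W.

λ_max ≈ 2.94×10³ nm; P ≈ 1.81×10⁵ W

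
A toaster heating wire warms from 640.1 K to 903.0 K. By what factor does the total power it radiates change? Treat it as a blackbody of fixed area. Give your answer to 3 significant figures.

P₂/P₁ ≈ 3.96

P ∝ T⁴, so P₂/P₁ = (T₂/T₁)⁴ = (903.0/640.1)⁴ = (1.41072)⁴ = 3.96.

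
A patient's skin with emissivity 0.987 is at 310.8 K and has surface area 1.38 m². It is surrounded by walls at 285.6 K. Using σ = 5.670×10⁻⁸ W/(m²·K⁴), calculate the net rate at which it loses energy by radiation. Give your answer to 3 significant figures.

Net loss ≈ 207 W

Area A = 1.38 m².
Net radiated power P_net = εσA(T⁴ − T₀⁴) = 0.987×5.670×10⁻⁸×1.38×(310.8⁴ − 285.6⁴).
T⁴ − T₀⁴ = 9.33091×10⁹ − 6.65323×10⁹ = 2.67768×10⁹ K⁴, so P_net = 207 W.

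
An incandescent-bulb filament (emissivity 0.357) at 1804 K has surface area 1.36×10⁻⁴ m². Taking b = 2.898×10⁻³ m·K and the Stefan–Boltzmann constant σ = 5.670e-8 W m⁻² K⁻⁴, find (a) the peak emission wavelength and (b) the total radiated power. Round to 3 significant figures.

λ_max ≈ 1.61×10³ nm; P ≈ 29.2 W

(a) λ_max = b/T = 2.898×10⁻³/1804 = 1.606×10⁻⁶ m = 1.61×10³ nm.
Area A = 1.36×10⁻⁴ m².
(b) P = εσAT⁴ = 0.357×5.670×10⁻⁸×1.36×10⁻⁴×(1804)⁴ = 29.2 W.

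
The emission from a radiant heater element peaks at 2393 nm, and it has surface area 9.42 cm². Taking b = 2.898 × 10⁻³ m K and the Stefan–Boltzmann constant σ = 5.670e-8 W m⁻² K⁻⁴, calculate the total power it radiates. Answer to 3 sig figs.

Wien's law: T = b/λ_max = 2.898×10⁻³/2.393×10⁻⁶ = 1211.03 K.
Area A = 9.42 cm² = 9.42×10⁻⁴ m².
Then P = σAT⁴ = 5.670×10⁻⁸×9.42×10⁻⁴×(1211.03)⁴ = 115 W.

P ≈ 115 W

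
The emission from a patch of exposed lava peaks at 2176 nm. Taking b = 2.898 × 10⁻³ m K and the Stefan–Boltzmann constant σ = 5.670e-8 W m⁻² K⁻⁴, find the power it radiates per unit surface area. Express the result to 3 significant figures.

I ≈ 1.78×10⁵ W/m²

Wien's law: T = b/λ_max = 2.898×10⁻³/2.176×10⁻⁶ = 1331.80 K.
Then I = σT⁴ = 5.670×10⁻⁸×(1331.80)⁴ = 1.78×10⁵ W/m².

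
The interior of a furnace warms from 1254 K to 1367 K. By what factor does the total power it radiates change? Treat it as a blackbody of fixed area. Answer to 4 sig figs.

P₂/P₁ ≈ 1.412

P ∝ T⁴, so P₂/P₁ = (T₂/T₁)⁴ = (1367/1254)⁴ = (1.09011)⁴ = 1.412.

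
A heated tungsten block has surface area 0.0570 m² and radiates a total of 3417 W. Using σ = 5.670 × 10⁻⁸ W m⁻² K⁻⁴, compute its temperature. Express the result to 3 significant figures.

T ≈ 1.01×10³ K

Area A = 0.0570 m².
P = σAT⁴ ⇒ T = (P/(σA))^(1/4) = (3417/(5.670×10⁻⁸×0.0570))^(1/4) = 1.01×10³ K.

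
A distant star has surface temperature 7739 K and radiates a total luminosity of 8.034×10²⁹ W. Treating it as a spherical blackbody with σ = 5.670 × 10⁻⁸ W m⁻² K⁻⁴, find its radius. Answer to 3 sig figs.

R ≈ 1.77×10¹⁰ m

L = 4πR²σT⁴ ⇒ R = √(L/(4πσT⁴)).
σT⁴ = 2.03387×10⁸ W/m², so R = √(8.034×10²⁹/(4π×2.03387×10⁸)) = 1.77×10¹⁰ m.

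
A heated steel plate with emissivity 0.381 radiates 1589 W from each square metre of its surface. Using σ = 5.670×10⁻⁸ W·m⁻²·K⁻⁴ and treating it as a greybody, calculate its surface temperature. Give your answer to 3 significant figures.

T ≈ 521 K

I = εσT⁴, so T = (I/εσ)^(1/4) = (1589/(0.381×5.670×10⁻⁸))^(1/4) = 521 K.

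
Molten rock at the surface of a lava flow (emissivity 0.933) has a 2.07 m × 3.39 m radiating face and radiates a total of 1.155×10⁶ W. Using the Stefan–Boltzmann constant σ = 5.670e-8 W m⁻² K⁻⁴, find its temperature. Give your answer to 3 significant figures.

T ≈ 1.33×10³ K

Area A = 2.07 × 3.39 = 7.0173 m².
P = εσAT⁴ ⇒ T = (P/(εσA))^(1/4) = (1.155×10⁶/(0.933×5.670×10⁻⁸×7.0173))^(1/4) = 1.33×10³ K.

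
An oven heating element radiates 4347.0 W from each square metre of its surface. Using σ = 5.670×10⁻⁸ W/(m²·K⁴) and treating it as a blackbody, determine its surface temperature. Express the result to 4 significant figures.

T ≈ 526.2 K

I = σT⁴, so T = (I/σ)^(1/4) = (4347.0/(5.670×10⁻⁸))^(1/4) = 526.2 K.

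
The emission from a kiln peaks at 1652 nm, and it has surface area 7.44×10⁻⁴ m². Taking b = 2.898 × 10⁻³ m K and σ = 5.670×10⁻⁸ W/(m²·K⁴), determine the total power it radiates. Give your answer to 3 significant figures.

Wien's law: T = b/λ_max = 2.898×10⁻³/1.652×10⁻⁶ = 1754.24 K.
Area A = 7.44×10⁻⁴ m².
Then P = σAT⁴ = 5.670×10⁻⁸×7.44×10⁻⁴×(1754.24)⁴ = 399 W.

P ≈ 399 W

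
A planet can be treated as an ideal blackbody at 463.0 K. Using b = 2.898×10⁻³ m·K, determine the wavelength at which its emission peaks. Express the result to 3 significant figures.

λ_max ≈ 6.26 μm

Wien's displacement law: λ_max = b/T = (2.898×10⁻³ m·K)/(463.0 K) = 6.259×10⁻⁶ m.
That is 6.26 μm, in the infrared range.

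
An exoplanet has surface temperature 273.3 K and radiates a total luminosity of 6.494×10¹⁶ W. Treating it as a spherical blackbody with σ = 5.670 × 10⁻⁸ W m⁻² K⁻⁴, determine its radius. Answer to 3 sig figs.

R ≈ 4.04×10⁶ m

L = 4πR²σT⁴ ⇒ R = √(L/(4πσT⁴)).
σT⁴ = 316.331 W/m², so R = √(6.494×10¹⁶/(4π×316.331)) = 4.04×10⁶ m.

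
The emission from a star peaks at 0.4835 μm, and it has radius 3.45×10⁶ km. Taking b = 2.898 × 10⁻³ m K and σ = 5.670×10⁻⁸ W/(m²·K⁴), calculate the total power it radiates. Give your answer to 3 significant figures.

Wien's law: T = b/λ_max = 2.898×10⁻³/4.835×10⁻⁷ = 5993.80 K.
Surface area A = 4πR² = 4π(3.45×10⁹ m)² = 1.49571×10²⁰ m².
Then P = σAT⁴ = 5.670×10⁻⁸×1.49571×10²⁰×(5993.80)⁴ = 1.09×10²⁸ W.

P ≈ 1.09×10²⁸ W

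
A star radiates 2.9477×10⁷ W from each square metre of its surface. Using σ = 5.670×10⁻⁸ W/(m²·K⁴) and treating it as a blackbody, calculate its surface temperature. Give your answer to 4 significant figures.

I = σT⁴, so T = (I/σ)^(1/4) = (2.9477×10⁷/(5.670×10⁻⁸))^(1/4) = 4775 K.

T ≈ 4775 K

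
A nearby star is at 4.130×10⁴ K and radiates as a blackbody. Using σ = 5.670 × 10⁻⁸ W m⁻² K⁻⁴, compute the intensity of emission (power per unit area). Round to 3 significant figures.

Stefan–Boltzmann: I = σT⁴ = 5.670×10⁻⁸ × (4.130×10⁴)⁴ = 1.65×10¹¹ W/m².

I ≈ 1.65×10¹¹ W/m²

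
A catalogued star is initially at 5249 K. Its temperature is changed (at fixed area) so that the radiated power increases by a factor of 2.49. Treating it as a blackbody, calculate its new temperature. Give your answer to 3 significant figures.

T₂ ≈ 6.59×10³ K

P ∝ T⁴, so T₂/T₁ = (P₂/P₁)^(1/4) = (2.49)^(1/4) = 1.25617.
T₂ = 5249 × 1.25617 = 6.59×10³ K.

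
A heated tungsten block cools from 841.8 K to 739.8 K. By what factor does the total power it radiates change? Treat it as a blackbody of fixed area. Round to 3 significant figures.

P ∝ T⁴, so P₂/P₁ = (T₂/T₁)⁴ = (739.8/841.8)⁴ = (0.878831)⁴ = 0.597.

P₂/P₁ ≈ 0.597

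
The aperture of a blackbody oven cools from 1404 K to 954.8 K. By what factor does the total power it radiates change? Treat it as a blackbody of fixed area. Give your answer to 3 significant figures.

P ∝ T⁴, so P₂/P₁ = (T₂/T₁)⁴ = (954.8/1404)⁴ = (0.680057)⁴ = 0.214.

P₂/P₁ ≈ 0.214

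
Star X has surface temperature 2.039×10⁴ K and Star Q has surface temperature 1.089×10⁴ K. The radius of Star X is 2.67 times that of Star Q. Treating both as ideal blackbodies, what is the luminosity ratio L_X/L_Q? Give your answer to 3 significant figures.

L_X/L_Q ≈ 87.6

L ∝ R²T⁴, so L_X/L_Q = (R_X/R_Q)²(T_X/T_Q)⁴ = (2.67)² × (2.039×10⁴/1.089×10⁴)⁴ = 7.1289 × 12.2902 = 87.6.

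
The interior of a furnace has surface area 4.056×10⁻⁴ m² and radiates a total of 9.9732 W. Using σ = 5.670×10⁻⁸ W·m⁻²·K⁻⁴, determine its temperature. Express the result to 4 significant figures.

Area A = 4.056×10⁻⁴ m².
P = σAT⁴ ⇒ T = (P/(σA))^(1/4) = (9.9732/(5.670×10⁻⁸×4.056×10⁻⁴))^(1/4) = 811.5 K.

T ≈ 811.5 K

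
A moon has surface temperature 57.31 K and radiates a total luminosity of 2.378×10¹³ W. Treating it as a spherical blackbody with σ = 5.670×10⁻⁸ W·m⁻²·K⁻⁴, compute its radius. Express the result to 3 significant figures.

R ≈ 1.76×10⁶ m

L = 4πR²σT⁴ ⇒ R = √(L/(4πσT⁴)).
σT⁴ = 0.611652 W/m², so R = √(2.378×10¹³/(4π×0.611652)) = 1.76×10⁶ m.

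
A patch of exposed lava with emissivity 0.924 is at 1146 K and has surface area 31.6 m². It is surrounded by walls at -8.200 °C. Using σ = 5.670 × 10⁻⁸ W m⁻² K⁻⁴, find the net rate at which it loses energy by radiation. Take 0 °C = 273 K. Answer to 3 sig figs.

Surroundings: T = -8.200 °C + 273 = 264.800 K.
Area A = 31.6 m².
Net radiated power P_net = εσA(T⁴ − T₀⁴) = 0.924×5.670×10⁻⁸×31.6×(1146⁴ − 264.800⁴).
T⁴ − T₀⁴ = 1.72480×10¹² − 4.91668×10⁹ = 1.71988×10¹² K⁴, so P_net = 2.85×10⁶ W.

Net loss ≈ 2.85×10⁶ W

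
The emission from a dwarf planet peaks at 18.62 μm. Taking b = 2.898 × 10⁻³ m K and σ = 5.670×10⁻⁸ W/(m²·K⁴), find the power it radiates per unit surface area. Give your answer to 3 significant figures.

I ≈ 33.3 W/m²

Wien's law: T = b/λ_max = 2.898×10⁻³/1.862×10⁻⁵ = 155.639 K.
Then I = σT⁴ = 5.670×10⁻⁸×(155.639)⁴ = 33.3 W/m².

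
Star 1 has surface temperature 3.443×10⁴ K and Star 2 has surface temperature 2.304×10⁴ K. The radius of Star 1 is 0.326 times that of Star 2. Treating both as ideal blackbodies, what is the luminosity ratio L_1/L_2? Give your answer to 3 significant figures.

L_1/L_2 ≈ 0.530

L ∝ R²T⁴, so L_1/L_2 = (R_1/R_2)²(T_1/T_2)⁴ = (0.326)² × (3.443×10⁴/2.304×10⁴)⁴ = 0.106276 × 4.98676 = 0.530.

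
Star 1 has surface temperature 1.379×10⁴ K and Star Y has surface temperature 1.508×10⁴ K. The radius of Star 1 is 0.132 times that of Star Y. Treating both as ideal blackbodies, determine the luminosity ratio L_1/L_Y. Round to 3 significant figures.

L_1/L_Y ≈ 0.0122

L ∝ R²T⁴, so L_1/L_Y = (R_1/R_Y)²(T_1/T_Y)⁴ = (0.132)² × (1.379×10⁴/1.508×10⁴)⁴ = 0.017424 × 0.699281 = 0.0122.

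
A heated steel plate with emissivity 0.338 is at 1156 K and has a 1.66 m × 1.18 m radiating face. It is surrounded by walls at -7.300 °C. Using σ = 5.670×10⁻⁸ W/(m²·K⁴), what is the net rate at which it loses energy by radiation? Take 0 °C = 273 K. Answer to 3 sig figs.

Surroundings: T = -7.300 °C + 273 = 265.700 K.
Area A = 1.66 × 1.18 = 1.9588 m².
Net radiated power P_net = εσA(T⁴ − T₀⁴) = 0.338×5.670×10⁻⁸×1.9588×(1156⁴ − 265.700⁴).
T⁴ − T₀⁴ = 1.78579×10¹² − 4.98386×10⁹ = 1.78081×10¹² K⁴, so P_net = 6.69×10⁴ W.

Net loss ≈ 6.69×10⁴ W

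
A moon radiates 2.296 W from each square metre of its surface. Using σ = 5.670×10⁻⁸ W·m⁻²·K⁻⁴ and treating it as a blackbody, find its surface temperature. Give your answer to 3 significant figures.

I = σT⁴, so T = (I/σ)^(1/4) = (2.296/(5.670×10⁻⁸))^(1/4) = 79.8 K.

T ≈ 79.8 K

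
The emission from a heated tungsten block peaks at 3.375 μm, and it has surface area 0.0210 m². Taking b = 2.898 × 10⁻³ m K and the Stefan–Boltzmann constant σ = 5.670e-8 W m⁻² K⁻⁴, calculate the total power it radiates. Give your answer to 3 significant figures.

P ≈ 647 W

Wien's law: T = b/λ_max = 2.898×10⁻³/3.375×10⁻⁶ = 858.667 K.
Area A = 0.0210 m².
Then P = σAT⁴ = 5.670×10⁻⁸×0.0210×(858.667)⁴ = 647 W.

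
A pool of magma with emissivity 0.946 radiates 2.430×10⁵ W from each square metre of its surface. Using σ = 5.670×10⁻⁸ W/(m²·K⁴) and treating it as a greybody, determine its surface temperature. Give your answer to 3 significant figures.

T ≈ 1.46×10³ K

I = εσT⁴, so T = (I/εσ)^(1/4) = (2.430×10⁵/(0.946×5.670×10⁻⁸))^(1/4) = 1.46×10³ K.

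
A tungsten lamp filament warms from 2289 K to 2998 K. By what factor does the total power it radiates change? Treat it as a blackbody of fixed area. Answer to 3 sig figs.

P ∝ T⁴, so P₂/P₁ = (T₂/T₁)⁴ = (2998/2289)⁴ = (1.30974)⁴ = 2.94.

P₂/P₁ ≈ 2.94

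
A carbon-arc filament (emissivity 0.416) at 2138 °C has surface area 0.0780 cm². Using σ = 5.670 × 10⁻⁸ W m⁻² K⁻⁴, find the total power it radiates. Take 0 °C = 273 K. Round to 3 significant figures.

P ≈ 6.22 W

T = 2138 °C + 273 = 2411 K.
Area A = 0.0780 cm² = 7.80×10⁻⁶ m².
P = εσAT⁴ = 0.416 × 5.670×10⁻⁸ × 7.80×10⁻⁶ × (2411)⁴ = 6.22 W.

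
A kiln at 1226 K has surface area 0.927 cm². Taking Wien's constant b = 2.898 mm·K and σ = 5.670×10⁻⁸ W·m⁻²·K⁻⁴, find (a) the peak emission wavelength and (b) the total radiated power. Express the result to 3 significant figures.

λ_max ≈ 2.36 μm; P ≈ 11.9 W

(a) λ_max = b/T = 2.898×10⁻³/1226 = 2.364×10⁻⁶ m = 2.36 μm.
Area A = 0.927 cm² = 9.27×10⁻⁵ m².
(b) P = σAT⁴ = 5.670×10⁻⁸×9.27×10⁻⁵×(1226)⁴ = 11.9 W.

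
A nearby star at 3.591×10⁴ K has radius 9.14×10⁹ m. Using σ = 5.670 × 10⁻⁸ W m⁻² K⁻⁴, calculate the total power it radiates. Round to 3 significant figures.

P ≈ 9.90×10³¹ W

Surface area A = 4πR² = 4π(9.14×10⁹ m)² = 1.04979×10²¹ m².
P = σAT⁴ = 5.670×10⁻⁸ × 1.04979×10²¹ × (3.591×10⁴)⁴ = 9.90×10³¹ W.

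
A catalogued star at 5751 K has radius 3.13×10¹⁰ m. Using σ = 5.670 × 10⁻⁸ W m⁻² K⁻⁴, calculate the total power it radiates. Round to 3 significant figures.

Surface area A = 4πR² = 4π(3.13×10¹⁰ m)² = 1.23111×10²² m².
P = σAT⁴ = 5.670×10⁻⁸ × 1.23111×10²² × (5751)⁴ = 7.64×10²⁹ W.

P ≈ 7.64×10²⁹ W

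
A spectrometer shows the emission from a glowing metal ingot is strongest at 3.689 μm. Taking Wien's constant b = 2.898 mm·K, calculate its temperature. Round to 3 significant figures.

Wien's law gives T = b/λ_max = (2.898×10⁻³ m·K)/(3.689×10⁻⁶ m) = 786 K.

T ≈ 786 K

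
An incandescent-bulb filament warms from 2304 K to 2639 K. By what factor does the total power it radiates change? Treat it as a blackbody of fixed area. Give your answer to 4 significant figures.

P₂/P₁ ≈ 1.721

P ∝ T⁴, so P₂/P₁ = (T₂/T₁)⁴ = (2639/2304)⁴ = (1.14540)⁴ = 1.721.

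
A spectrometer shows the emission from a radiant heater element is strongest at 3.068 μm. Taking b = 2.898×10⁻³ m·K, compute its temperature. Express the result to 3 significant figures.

T ≈ 945 K

Wien's law gives T = b/λ_max = (2.898×10⁻³ m·K)/(3.068×10⁻⁶ m) = 945 K.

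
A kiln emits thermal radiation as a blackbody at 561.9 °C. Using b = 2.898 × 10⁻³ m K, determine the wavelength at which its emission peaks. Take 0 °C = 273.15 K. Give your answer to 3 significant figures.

λ_max ≈ 3.47 μm

T = 561.9 °C + 273.15 = 835.05 K.
Wien's displacement law: λ_max = b/T = (2.898×10⁻³ m·K)/(835.05 K) = 3.470×10⁻⁶ m.
That is 3.47 μm, in the infrared range.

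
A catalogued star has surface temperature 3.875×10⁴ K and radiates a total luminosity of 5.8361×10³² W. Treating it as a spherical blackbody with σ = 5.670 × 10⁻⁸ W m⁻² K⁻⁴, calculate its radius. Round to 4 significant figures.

L = 4πR²σT⁴ ⇒ R = √(L/(4πσT⁴)).
σT⁴ = 1.27841×10¹¹ W/m², so R = √(5.8361×10³²/(4π×1.27841×10¹¹)) = 1.906×10¹⁰ m.

R ≈ 1.906×10¹⁰ m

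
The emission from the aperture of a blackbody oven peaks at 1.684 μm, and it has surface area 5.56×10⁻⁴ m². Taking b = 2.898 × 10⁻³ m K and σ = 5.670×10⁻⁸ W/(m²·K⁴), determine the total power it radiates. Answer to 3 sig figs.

P ≈ 276 W

Wien's law: T = b/λ_max = 2.898×10⁻³/1.684×10⁻⁶ = 1720.90 K.
Area A = 5.56×10⁻⁴ m².
Then P = σAT⁴ = 5.670×10⁻⁸×5.56×10⁻⁴×(1720.90)⁴ = 276 W.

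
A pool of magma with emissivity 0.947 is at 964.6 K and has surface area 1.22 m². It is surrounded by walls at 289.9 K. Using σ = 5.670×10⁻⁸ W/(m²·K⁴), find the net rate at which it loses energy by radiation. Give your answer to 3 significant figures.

Area A = 1.22 m².
Net radiated power P_net = εσA(T⁴ − T₀⁴) = 0.947×5.670×10⁻⁸×1.22×(964.6⁴ − 289.9⁴).
T⁴ − T₀⁴ = 8.65743×10¹¹ − 7.06306×10⁹ = 8.58680×10¹¹ K⁴, so P_net = 5.63×10⁴ W.

Net loss ≈ 5.63×10⁴ W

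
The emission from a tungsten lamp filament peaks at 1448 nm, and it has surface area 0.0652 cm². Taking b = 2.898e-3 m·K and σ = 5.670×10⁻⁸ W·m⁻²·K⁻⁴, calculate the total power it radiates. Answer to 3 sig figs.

P ≈ 5.93 W

Wien's law: T = b/λ_max = 2.898×10⁻³/1.448×10⁻⁶ = 2001.38 K.
Area A = 0.0652 cm² = 6.52×10⁻⁶ m².
Then P = σAT⁴ = 5.670×10⁻⁸×6.52×10⁻⁶×(2001.38)⁴ = 5.93 W.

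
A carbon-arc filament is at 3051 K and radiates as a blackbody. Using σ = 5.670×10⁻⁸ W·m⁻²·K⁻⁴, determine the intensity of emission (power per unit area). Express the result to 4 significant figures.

Stefan–Boltzmann: I = σT⁴ = 5.670×10⁻⁸ × (3051)⁴ = 4.913×10⁶ W/m².

I ≈ 4.913×10⁶ W/m²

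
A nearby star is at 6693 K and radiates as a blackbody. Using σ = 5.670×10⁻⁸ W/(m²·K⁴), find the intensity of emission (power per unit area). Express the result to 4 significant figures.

I ≈ 1.138×10⁸ W/m²

Stefan–Boltzmann: I = σT⁴ = 5.670×10⁻⁸ × (6693)⁴ = 1.138×10⁸ W/m².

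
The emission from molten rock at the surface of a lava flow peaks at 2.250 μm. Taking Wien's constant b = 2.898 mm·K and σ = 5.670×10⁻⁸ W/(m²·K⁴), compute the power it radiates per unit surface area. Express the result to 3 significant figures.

I ≈ 1.56×10⁵ W/m²

Wien's law: T = b/λ_max = 2.898×10⁻³/2.250×10⁻⁶ = 1288.00 K.
Then I = σT⁴ = 5.670×10⁻⁸×(1288.00)⁴ = 1.56×10⁵ W/m².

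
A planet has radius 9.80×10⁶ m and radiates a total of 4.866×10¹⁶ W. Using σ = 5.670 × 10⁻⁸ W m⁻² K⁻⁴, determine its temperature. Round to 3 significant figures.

T ≈ 163 K

Surface area A = 4πR² = 4π(9.80×10⁶ m)² = 1.20687×10¹⁵ m².
P = σAT⁴ ⇒ T = (P/(σA))^(1/4) = (4.866×10¹⁶/(5.670×10⁻⁸×1.20687×10¹⁵))^(1/4) = 163 K.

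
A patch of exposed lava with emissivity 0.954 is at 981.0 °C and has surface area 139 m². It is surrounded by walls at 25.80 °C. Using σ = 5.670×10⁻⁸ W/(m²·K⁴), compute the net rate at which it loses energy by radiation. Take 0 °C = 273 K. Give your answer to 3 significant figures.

Net loss ≈ 1.85×10⁷ W

T = 981.0 °C + 273 = 1254.0 K.
Surroundings: T = 25.80 °C + 273 = 298.80 K.
Area A = 139 m².
Net radiated power P_net = εσA(T⁴ − T₀⁴) = 0.954×5.670×10⁻⁸×139×(1254.0⁴ − 298.80⁴).
T⁴ − T₀⁴ = 2.47281×10¹² − 7.97118×10⁹ = 2.46484×10¹² K⁴, so P_net = 1.85×10⁷ W.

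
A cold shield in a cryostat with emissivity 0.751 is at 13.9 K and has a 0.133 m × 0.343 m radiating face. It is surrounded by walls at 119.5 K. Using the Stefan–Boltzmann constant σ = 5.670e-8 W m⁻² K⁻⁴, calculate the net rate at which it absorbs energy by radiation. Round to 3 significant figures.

Area A = 0.133 × 0.343 = 0.045619 m².
Net radiated power P_net = εσA(T⁴ − T₀⁴) = 0.751×5.670×10⁻⁸×0.045619×(13.9⁴ − 119.5⁴).
T⁴ − T₀⁴ = 37330.1 − 2.03926×10⁸ = -2.03889×10⁸ K⁴, so P_net = -0.396 W — negative, meaning a net gain of 0.396 W.

Net gain ≈ 0.396 W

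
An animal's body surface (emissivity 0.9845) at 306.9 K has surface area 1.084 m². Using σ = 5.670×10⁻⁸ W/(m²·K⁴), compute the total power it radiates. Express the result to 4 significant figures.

P ≈ 536.8 W

Area A = 1.084 m².
P = εσAT⁴ = 0.9845 × 5.670×10⁻⁸ × 1.084 × (306.9)⁴ = 536.8 W.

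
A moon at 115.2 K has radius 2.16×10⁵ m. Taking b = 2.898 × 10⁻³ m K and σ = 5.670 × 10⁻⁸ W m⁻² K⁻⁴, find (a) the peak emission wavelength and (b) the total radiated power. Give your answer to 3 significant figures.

λ_max ≈ 25.2 μm; P ≈ 5.85×10¹² W

(a) λ_max = b/T = 2.898×10⁻³/115.2 = 2.516×10⁻⁵ m = 25.2 μm.
Surface area A = 4πR² = 4π(2.16×10⁵ m)² = 5.86297×10¹¹ m².
(b) P = σAT⁴ = 5.670×10⁻⁸×5.86297×10¹¹×(115.2)⁴ = 5.85×10¹² W.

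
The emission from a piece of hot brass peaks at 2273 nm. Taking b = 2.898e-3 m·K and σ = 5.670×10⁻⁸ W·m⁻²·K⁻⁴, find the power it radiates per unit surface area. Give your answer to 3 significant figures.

Wien's law: T = b/λ_max = 2.898×10⁻³/2.273×10⁻⁶ = 1274.97 K.
Then I = σT⁴ = 5.670×10⁻⁸×(1274.97)⁴ = 1.50×10⁵ W/m².

I ≈ 1.50×10⁵ W/m²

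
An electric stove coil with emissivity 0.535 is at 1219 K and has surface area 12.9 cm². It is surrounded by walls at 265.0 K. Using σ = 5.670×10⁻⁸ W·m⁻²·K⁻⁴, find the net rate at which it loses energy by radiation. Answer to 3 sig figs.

Area A = 12.9 cm² = 1.29×10⁻³ m².
Net radiated power P_net = εσA(T⁴ − T₀⁴) = 0.535×5.670×10⁻⁸×1.29×10⁻³×(1219⁴ − 265.0⁴).
T⁴ − T₀⁴ = 2.20808×10¹² − 4.93155×10⁹ = 2.20315×10¹² K⁴, so P_net = 86.2 W.

Net loss ≈ 86.2 W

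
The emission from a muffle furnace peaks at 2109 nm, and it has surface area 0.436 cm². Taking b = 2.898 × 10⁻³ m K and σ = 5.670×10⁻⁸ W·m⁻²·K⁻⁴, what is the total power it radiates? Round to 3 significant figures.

P ≈ 8.81 W

Wien's law: T = b/λ_max = 2.898×10⁻³/2.109×10⁻⁶ = 1374.11 K.
Area A = 0.436 cm² = 4.36×10⁻⁵ m².
Then P = σAT⁴ = 5.670×10⁻⁸×4.36×10⁻⁵×(1374.11)⁴ = 8.81 W.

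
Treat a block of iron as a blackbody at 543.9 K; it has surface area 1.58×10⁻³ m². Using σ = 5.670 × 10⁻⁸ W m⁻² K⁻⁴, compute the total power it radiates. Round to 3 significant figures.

P ≈ 7.84 W

Area A = 1.58×10⁻³ m².
P = σAT⁴ = 5.670×10⁻⁸ × 1.58×10⁻³ × (543.9)⁴ = 7.84 W.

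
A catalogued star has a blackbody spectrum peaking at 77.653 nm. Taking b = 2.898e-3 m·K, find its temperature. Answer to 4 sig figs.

T ≈ 3.732×10⁴ K

Wien's law gives T = b/λ_max = (2.898×10⁻³ m·K)/(7.7653×10⁻⁸ m) = 3.732×10⁴ K.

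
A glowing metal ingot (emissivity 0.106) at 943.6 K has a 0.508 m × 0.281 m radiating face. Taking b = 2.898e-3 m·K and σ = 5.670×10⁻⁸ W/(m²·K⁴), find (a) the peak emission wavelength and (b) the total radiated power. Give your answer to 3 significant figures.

λ_max ≈ 3.07 μm; P ≈ 680 W

(a) λ_max = b/T = 2.898×10⁻³/943.6 = 3.071×10⁻⁶ m = 3.07 μm.
Area A = 0.508 × 0.281 = 0.142748 m².
(b) P = εσAT⁴ = 0.106×5.670×10⁻⁸×0.142748×(943.6)⁴ = 680 W.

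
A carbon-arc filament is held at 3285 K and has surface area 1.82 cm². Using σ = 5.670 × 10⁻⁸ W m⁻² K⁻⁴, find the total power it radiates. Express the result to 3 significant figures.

Area A = 1.82 cm² = 1.82×10⁻⁴ m².
P = σAT⁴ = 5.670×10⁻⁸ × 1.82×10⁻⁴ × (3285)⁴ = 1.20×10³ W.

P ≈ 1.20×10³ W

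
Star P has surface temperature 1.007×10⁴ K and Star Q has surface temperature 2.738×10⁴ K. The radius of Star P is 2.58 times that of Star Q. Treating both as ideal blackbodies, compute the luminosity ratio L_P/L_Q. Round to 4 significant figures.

L ∝ R²T⁴, so L_P/L_Q = (R_P/R_Q)²(T_P/T_Q)⁴ = (2.58)² × (1.007×10⁴/2.738×10⁴)⁴ = 6.6564 × 0.0182972 = 0.1218.

L_P/L_Q ≈ 0.1218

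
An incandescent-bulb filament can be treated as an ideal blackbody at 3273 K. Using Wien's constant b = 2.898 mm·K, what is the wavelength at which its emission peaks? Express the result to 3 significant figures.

Wien's displacement law: λ_max = b/T = (2.898×10⁻³ m·K)/(3273 K) = 8.854×10⁻⁷ m.
That is 0.885 μm, in the infrared range.

λ_max ≈ 0.885 μm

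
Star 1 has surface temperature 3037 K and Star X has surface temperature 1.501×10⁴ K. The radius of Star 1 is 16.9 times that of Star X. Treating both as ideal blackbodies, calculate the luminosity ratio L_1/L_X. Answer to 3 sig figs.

L ∝ R²T⁴, so L_1/L_X = (R_1/R_X)²(T_1/T_X)⁴ = (16.9)² × (3037/1.501×10⁴)⁴ = 285.61 × 1.67593×10⁻³ = 0.479.

L_1/L_X ≈ 0.479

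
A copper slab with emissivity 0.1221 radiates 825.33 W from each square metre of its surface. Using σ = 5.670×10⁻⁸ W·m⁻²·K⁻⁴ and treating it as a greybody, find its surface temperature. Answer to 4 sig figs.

I = εσT⁴, so T = (I/εσ)^(1/4) = (825.33/(0.1221×5.670×10⁻⁸))^(1/4) = 587.6 K.

T ≈ 587.6 K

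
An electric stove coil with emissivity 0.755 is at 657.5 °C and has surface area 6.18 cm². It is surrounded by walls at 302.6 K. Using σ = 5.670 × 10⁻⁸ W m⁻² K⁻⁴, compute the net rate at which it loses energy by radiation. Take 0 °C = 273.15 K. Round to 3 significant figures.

Net loss ≈ 19.6 W

T = 657.5 °C + 273.15 = 930.65 K.
Area A = 6.18 cm² = 6.18×10⁻⁴ m².
Net radiated power P_net = εσA(T⁴ − T₀⁴) = 0.755×5.670×10⁻⁸×6.18×10⁻⁴×(930.65⁴ − 302.6⁴).
T⁴ − T₀⁴ = 7.50146×10¹¹ − 8.38447×10⁹ = 7.41762×10¹¹ K⁴, so P_net = 19.6 W.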